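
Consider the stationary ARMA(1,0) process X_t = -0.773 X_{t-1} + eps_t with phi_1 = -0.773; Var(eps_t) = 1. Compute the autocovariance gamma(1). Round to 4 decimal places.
\gamma(1) = -1.9206

Multiply the model equation by X_{t-k} and take expectations. With theta_0 = psi_0 = 1 and psi_j the MA(infinity) weights, this gives
  gamma(k) - sum_i phi_i gamma(k-i) = c_k,
  c_k = sigma^2 * sum_{j=k..q} theta_j psi_{j-k}   (c_k = 0 for k > q),
using gamma(-m) = gamma(m).
Pure AR (q = 0): c_0 = sigma^2 = 1, c_k = 0 for k >= 1.
Equations for k = 0 and k = 1 (AR order 1):
  gamma(0) = phi_1 gamma(1) + c_0
  gamma(1) = phi_1 gamma(0) + c_1
Substituting the second into the first: gamma(0) (1 - phi_1^2) = c_0 + phi_1 c_1, so
  gamma(0) = c_0 / (1 - phi_1^2) = 1 / (1 - (-0.773)^2) = 1 / 0.402471 = 2.484651.
  gamma(1) = phi_1 gamma(0) = (-0.773)(2.484651) = -1.920635.
Therefore gamma(1) = -1.9206 (to 4 decimal places).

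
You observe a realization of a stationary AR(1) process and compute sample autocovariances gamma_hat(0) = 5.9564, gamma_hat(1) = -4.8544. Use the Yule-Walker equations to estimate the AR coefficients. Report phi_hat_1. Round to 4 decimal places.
\hat\phi_{1} = -0.8150

The Yule-Walker equations for an AR(p) process read, in matrix form,
  Gamma_p phi = r_p,   with   (Gamma_p)_{ij} = gamma(|i - j|),
                       (r_p)_i = gamma(i),   i,j = 1..p.
Substitute the sample gammas (Toeplitz matrix and right-hand side of size 1):
  Gamma_p = [[5.9564]]
  r_p     = [-4.8544]
With p = 1 this is the single equation gamma(0) phi_1 = gamma(1):
  phi_hat_1 = gamma(1) / gamma(0) = -4.8544 / 5.9564 = -0.8150.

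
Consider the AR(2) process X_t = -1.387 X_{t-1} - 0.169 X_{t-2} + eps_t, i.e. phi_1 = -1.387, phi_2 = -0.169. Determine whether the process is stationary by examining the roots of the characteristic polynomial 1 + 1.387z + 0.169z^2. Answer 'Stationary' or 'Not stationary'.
\text{Not stationary}

The AR(p) characteristic polynomial is P(z) = 1 + 1.387z + 0.169z^2.
Stationarity requires all roots to lie outside the unit circle, i.e. |z| > 1 for every root.
Set 1 + (1.387) z + (0.169) z^2 = 0, i.e. a z^2 + b z + c = 0 with a = 0.169, b = 1.387, c = 1.
Discriminant D = b^2 - 4ac = (1.387)^2 - 4*(0.169)*1 = 1.923769 - (0.676) = 1.247769.
D >= 0, so the roots are real: z = (-b +/- sqrt(D)) / (2a) = (-1.387 +/- 1.117036) / (0.338).
  z_1 = (-1.387 + 1.117036) / (0.338) = -0.7987,   |z_1| = 0.7987.
  z_2 = (-1.387 - 1.117036) / (0.338) = -7.4084,   |z_2| = 7.4084.
Moduli of all roots: 0.7987, 7.4084.
All moduli strictly greater than 1? No.
Verdict: Not stationary.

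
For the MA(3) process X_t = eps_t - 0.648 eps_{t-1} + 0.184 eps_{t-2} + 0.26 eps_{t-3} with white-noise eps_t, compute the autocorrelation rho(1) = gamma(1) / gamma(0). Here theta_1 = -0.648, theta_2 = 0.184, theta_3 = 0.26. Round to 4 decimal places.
\rho(1) = -0.4729

For an MA(q) process with theta_0 = 1, the autocovariance is
  gamma(k) = sigma^2 * sum_{i=0..q-k} theta_i * theta_{i+k},
and rho(k) = gamma(k) / gamma(0). Sigma^2 cancels.
  numerator   = (1)*(-0.648) + (-0.648)*(0.184) + (0.184)*(0.26) = -0.719392.
  denominator = (1)^2 + (-0.648)^2 + (0.184)^2 + (0.26)^2 = 1.52136.
  rho(1) = -0.719392 / 1.52136 = -0.4729.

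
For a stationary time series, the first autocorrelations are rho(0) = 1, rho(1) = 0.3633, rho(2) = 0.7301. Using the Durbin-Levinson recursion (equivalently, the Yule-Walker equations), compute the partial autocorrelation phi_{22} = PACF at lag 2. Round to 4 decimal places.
\phi_{22} = 0.6891

The PACF at lag k is phi_{kk}, the last component of the solution
to the Yule-Walker system G_k phi = r_k where
  (G_k)_{ij} = rho(|i - j|), (r_k)_i = rho(i), i,j = 1..k.
Equivalently, Durbin-Levinson gives phi_{kk} iteratively:
  phi_{11} = rho(1)
  phi_{kk} = [rho(k) - sum_{j=1..k-1} phi_{k-1,j} rho(k-j)]
            / [1 - sum_{j=1..k-1} phi_{k-1,j} rho(j)],
  phi_{k,j} = phi_{k-1,j} - phi_{kk} phi_{k-1,k-j},  j = 1..k-1.
Step k = 1:
  phi_11 = rho(1) = 0.3633.
Step k = 2:
  phi_22 = [rho(2) - phi_11 rho(1)] / [1 - phi_11 rho(1)] = [0.7301 - (0.3633)(0.3633)] / [1 - (0.3633)(0.3633)]
         = 0.59811311 / 0.86801311 = 0.6891.
Therefore phi_{22} = 0.6891.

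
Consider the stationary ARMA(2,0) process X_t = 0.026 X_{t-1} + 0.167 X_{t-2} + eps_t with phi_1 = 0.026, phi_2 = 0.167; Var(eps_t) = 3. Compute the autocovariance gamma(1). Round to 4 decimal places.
\gamma(1) = 0.0964

Multiply the model equation by X_{t-k} and take expectations. With theta_0 = psi_0 = 1 and psi_j the MA(infinity) weights, this gives
  gamma(k) - sum_i phi_i gamma(k-i) = c_k,
  c_k = sigma^2 * sum_{j=k..q} theta_j psi_{j-k}   (c_k = 0 for k > q),
using gamma(-m) = gamma(m).
Pure AR (q = 0): c_0 = sigma^2 = 3, c_k = 0 for k >= 1.
Equations for k = 0, 1, 2 (AR order 2, c_2 = 0):
  (E0) gamma(0) = phi_1 gamma(1) + phi_2 gamma(2) + c_0
  (E1) gamma(1) = phi_1 gamma(0) + phi_2 gamma(1) + c_1
  (E2) gamma(2) = phi_1 gamma(1) + phi_2 gamma(0)
From (E1): gamma(1) = A gamma(0) + B with
  A = phi_1 / (1 - phi_2) = 0.026 / 0.833 = 0.031212,   B = c_1 / (1 - phi_2) = 0 / 0.833 = 0.
Insert (E2) into (E0): gamma(0) (1 - phi_2^2) = phi_1 (1 + phi_2) gamma(1) + c_0.
  phi_1 (1 + phi_2) = (0.026)(1.167) = 0.030342,   1 - phi_2^2 = 0.972111.
Replace gamma(1) by A gamma(0) + B and collect gamma(0):
  gamma(0) [0.972111 - (0.030342)(0.031212)] = c_0 = 3
  gamma(0) * 0.971164 = 3
  gamma(0) = 3 / 0.971164 = 3.089077.
  gamma(1) = A gamma(0) = (0.031212)(3.089077) = 0.096418.
Therefore gamma(1) = 0.0964 (to 4 decimal places).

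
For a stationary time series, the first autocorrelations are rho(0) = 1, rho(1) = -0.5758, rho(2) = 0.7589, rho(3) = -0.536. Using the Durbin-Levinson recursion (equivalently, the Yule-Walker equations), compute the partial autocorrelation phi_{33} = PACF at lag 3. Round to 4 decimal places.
\phi_{33} = -0.0260

The PACF at lag k is phi_{kk}, the last component of the solution
to the Yule-Walker system G_k phi = r_k where
  (G_k)_{ij} = rho(|i - j|), (r_k)_i = rho(i), i,j = 1..k.
Equivalently, Durbin-Levinson gives phi_{kk} iteratively:
  phi_{11} = rho(1)
  phi_{kk} = [rho(k) - sum_{j=1..k-1} phi_{k-1,j} rho(k-j)]
            / [1 - sum_{j=1..k-1} phi_{k-1,j} rho(j)],
  phi_{k,j} = phi_{k-1,j} - phi_{kk} phi_{k-1,k-j},  j = 1..k-1.
Step k = 1:
  phi_11 = rho(1) = -0.5758.
Step k = 2:
  phi_22 = [rho(2) - phi_11 rho(1)] / [1 - phi_11 rho(1)] = [0.7589 - (-0.5758)(-0.5758)] / [1 - (-0.5758)(-0.5758)]
         = 0.42735436 / 0.66845436 = 0.639317.
  Update: phi_21 = phi_11 - phi_22 phi_11 = -0.5758 - (0.639317)(-0.5758) = -0.207681.
Step k = 3:
  phi_33 = [rho(3) - phi_21 rho(2) - phi_22 rho(1)] / [1 - phi_21 rho(1) - phi_22 rho(2)]
    numerator   = -0.536 - (-0.207681)(0.7589) - (0.639317)(-0.5758) = -0.01027193
    denominator = 1 - (-0.207681)(-0.5758) - (0.639317)(0.7589) = 0.39523937
  phi_33 = -0.01027193 / 0.39523937 = -0.026.
Therefore phi_{33} = -0.0260.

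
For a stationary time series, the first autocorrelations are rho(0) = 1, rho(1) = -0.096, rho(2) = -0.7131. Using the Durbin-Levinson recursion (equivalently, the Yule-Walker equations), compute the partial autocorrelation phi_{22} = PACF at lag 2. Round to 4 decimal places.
\phi_{22} = -0.7290

The PACF at lag k is phi_{kk}, the last component of the solution
to the Yule-Walker system G_k phi = r_k where
  (G_k)_{ij} = rho(|i - j|), (r_k)_i = rho(i), i,j = 1..k.
Equivalently, Durbin-Levinson gives phi_{kk} iteratively:
  phi_{11} = rho(1)
  phi_{kk} = [rho(k) - sum_{j=1..k-1} phi_{k-1,j} rho(k-j)]
            / [1 - sum_{j=1..k-1} phi_{k-1,j} rho(j)],
  phi_{k,j} = phi_{k-1,j} - phi_{kk} phi_{k-1,k-j},  j = 1..k-1.
Step k = 1:
  phi_11 = rho(1) = -0.096.
Step k = 2:
  phi_22 = [rho(2) - phi_11 rho(1)] / [1 - phi_11 rho(1)] = [-0.7131 - (-0.096)(-0.096)] / [1 - (-0.096)(-0.096)]
         = -0.722316 / 0.990784 = -0.729.
Therefore phi_{22} = -0.7290.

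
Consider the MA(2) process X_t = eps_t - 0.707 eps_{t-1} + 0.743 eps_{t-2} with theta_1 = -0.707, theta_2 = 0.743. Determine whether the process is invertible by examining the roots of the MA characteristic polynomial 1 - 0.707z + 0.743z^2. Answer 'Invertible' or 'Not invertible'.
\text{Invertible}

The MA(q) characteristic polynomial is P(z) = 1 - 0.707z + 0.743z^2.
Invertibility requires all roots to lie outside the unit circle, i.e. |z| > 1 for every root.
Set 1 + (-0.707) z + (0.743) z^2 = 0, i.e. a z^2 + b z + c = 0 with a = 0.743, b = -0.707, c = 1.
Discriminant D = b^2 - 4ac = (-0.707)^2 - 4*(0.743)*1 = 0.499849 - (2.972) = -2.472151.
D < 0, so the roots are the complex-conjugate pair z = (-b +/- i sqrt(-D)) / (2a) = 0.4758 +/- 1.0581i.
For a conjugate pair |z|^2 = z * conj(z) = (product of roots) = c/a = 1/(0.743) = 1.345895, so |z| = sqrt(1.345895) = 1.1601 for both roots.
Moduli of all roots: 1.1601, 1.1601.
All moduli strictly greater than 1? Yes.
Verdict: Invertible.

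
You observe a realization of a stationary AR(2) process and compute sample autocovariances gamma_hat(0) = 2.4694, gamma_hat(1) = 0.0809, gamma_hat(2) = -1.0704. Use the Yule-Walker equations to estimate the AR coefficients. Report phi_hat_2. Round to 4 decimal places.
\hat\phi_{2} = -0.4350

The Yule-Walker equations for an AR(p) process read, in matrix form,
  Gamma_p phi = r_p,   with   (Gamma_p)_{ij} = gamma(|i - j|),
                       (r_p)_i = gamma(i),   i,j = 1..p.
Substitute the sample gammas (Toeplitz matrix and right-hand side of size 2):
  Gamma_p = [[2.4694, 0.0809], [0.0809, 2.4694]]
  r_p     = [0.0809, -1.0704]
Written out:
  2.4694 phi_1 + 0.0809 phi_2 = 0.0809
  0.0809 phi_1 + 2.4694 phi_2 = -1.0704
Solve by Cramer's rule:
  det = gamma(0)^2 - gamma(1)^2 = (2.4694)^2 - (0.0809)^2 = 6.09793636 - 0.00654481 = 6.09139155
  phi_hat_1 = [gamma(1) gamma(0) - gamma(1) gamma(2)] / det = [(0.0809)(2.4694) - (0.0809)(-1.0704)] / 6.09139155 = 0.28636982 / 6.09139155 = 0.047
  phi_hat_2 = [gamma(0) gamma(2) - gamma(1)^2] / det = [(2.4694)(-1.0704) - (0.0809)^2] / 6.09139155 = -2.64979057 / 6.09139155 = -0.435
So phi_hat = [0.0470, -0.4350].
Therefore phi_hat_2 = -0.4350.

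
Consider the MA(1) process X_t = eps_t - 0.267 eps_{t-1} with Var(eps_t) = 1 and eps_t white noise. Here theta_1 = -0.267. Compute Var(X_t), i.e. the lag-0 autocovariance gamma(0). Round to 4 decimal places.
\gamma(0) = 1.0713

For an MA(q) process X_t = eps_t + sum_i theta_i eps_{t-i} with
Var(eps_t) = sigma^2, the variance is
  gamma(0) = sigma^2 * (1 + sum_i theta_i^2).
  sum_i theta_i^2 = (-0.267)^2 = 0.071289.
  gamma(0) = 1 * (1 + 0.071289) = 1 * 1.071289 = 1.071289, which rounds to 1.0713.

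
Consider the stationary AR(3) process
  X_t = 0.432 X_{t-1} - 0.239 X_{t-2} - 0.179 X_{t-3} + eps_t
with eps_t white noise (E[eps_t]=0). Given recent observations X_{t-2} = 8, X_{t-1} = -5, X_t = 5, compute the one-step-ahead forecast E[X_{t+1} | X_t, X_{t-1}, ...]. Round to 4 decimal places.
E[X_{t+1} \mid \mathcal F_t] = 1.9230

For an AR(p) model X_t = c + sum_i phi_i X_{t-i} + eps_t, the
one-step-ahead conditional mean is
  E[X_{t+1} | X_t, ...] = c + sum_i phi_i X_{t+1-i}.
Substitute known values:
  E[X_{t+1} | ...] = (0.432) * (5) + (-0.239) * (-5) + (-0.179) * (8)
                   = 1.9230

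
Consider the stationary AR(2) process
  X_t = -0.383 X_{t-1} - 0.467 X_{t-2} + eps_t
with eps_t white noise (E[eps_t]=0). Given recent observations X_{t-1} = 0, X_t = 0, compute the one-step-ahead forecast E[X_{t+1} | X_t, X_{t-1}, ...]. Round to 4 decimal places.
E[X_{t+1} \mid \mathcal F_t] = 0.0000

For an AR(p) model X_t = c + sum_i phi_i X_{t-i} + eps_t, the
one-step-ahead conditional mean is
  E[X_{t+1} | X_t, ...] = c + sum_i phi_i X_{t+1-i}.
Substitute known values:
  E[X_{t+1} | ...] = (-0.383) * (0) + (-0.467) * (0)
                   = 0.0000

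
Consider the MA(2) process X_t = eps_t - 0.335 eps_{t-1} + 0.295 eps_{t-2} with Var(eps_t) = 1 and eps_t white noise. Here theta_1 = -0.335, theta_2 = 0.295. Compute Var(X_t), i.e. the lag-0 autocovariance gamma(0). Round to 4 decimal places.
\gamma(0) = 1.1993

For an MA(q) process X_t = eps_t + sum_i theta_i eps_{t-i} with
Var(eps_t) = sigma^2, the variance is
  gamma(0) = sigma^2 * (1 + sum_i theta_i^2).
  sum_i theta_i^2 = (-0.335)^2 + (0.295)^2 = 0.112225 + 0.087025 = 0.19925.
  gamma(0) = 1 * (1 + 0.19925) = 1 * 1.19925 = 1.19925, which rounds to 1.1993.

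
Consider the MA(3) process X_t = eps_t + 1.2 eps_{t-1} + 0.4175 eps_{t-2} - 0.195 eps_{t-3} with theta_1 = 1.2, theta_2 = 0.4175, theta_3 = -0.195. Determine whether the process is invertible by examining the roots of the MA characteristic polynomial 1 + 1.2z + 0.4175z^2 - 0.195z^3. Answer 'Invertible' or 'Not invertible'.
\text{Invertible}

The MA(q) characteristic polynomial is P(z) = 1 + 1.2z + 0.4175z^2 - 0.195z^3.
Invertibility requires all roots to lie outside the unit circle, i.e. |z| > 1 for every root.
Degree 3: look for a simple real root z0 first, then factor out (1 - z/z0) and solve the remaining quadratic.
Testing z0 = 4: P(4) = 1 + (1.2)(4) + (0.4175)(4)^2 + (-0.195)(4)^3
  = 1 + (4.8) + (6.68) + (-12.48) = 0.  So z_0 = 4 is a root, |z_0| = 4.
Divide out the factor (1 - 0.25 z) = (1 - z/z0) (since 1/z0 = 0.25):
  P(z) = (1 - 0.25 z)(1 + (1.45) z + (0.78) z^2)
  [check: z-coef 1.45 - (0.25) = 1.2; z^2-coef 0.78 - (0.25)(1.45) = 0.4175; z^3-coef -(0.25)(0.78) = -0.195.]
Remaining roots from the quadratic factor 1 + (1.45) z + (0.78) z^2:
  Set 1 + (1.45) z + (0.78) z^2 = 0, i.e. a z^2 + b z + c = 0 with a = 0.78, b = 1.45, c = 1.
  Discriminant D = b^2 - 4ac = (1.45)^2 - 4*(0.78)*1 = 2.1025 - (3.12) = -1.0175.
  D < 0, so the roots are the complex-conjugate pair z = (-b +/- i sqrt(-D)) / (2a) = -0.9295 +/- 0.6466i.
  For a conjugate pair |z|^2 = z * conj(z) = (product of roots) = c/a = 1/(0.78) = 1.282051, so |z| = sqrt(1.282051) = 1.1323 for both roots.
Moduli of all roots: 4.0000, 1.1323, 1.1323.
All moduli strictly greater than 1? Yes.
Verdict: Invertible.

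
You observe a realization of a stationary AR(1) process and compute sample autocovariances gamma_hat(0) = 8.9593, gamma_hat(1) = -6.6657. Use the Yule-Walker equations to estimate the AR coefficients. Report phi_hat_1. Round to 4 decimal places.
\hat\phi_{1} = -0.7440

The Yule-Walker equations for an AR(p) process read, in matrix form,
  Gamma_p phi = r_p,   with   (Gamma_p)_{ij} = gamma(|i - j|),
                       (r_p)_i = gamma(i),   i,j = 1..p.
Substitute the sample gammas (Toeplitz matrix and right-hand side of size 1):
  Gamma_p = [[8.9593]]
  r_p     = [-6.6657]
With p = 1 this is the single equation gamma(0) phi_1 = gamma(1):
  phi_hat_1 = gamma(1) / gamma(0) = -6.6657 / 8.9593 = -0.7440.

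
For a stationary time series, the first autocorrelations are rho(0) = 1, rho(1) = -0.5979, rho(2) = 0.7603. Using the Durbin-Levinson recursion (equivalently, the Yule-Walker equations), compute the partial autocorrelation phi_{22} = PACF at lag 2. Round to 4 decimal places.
\phi_{22} = 0.6269

The PACF at lag k is phi_{kk}, the last component of the solution
to the Yule-Walker system G_k phi = r_k where
  (G_k)_{ij} = rho(|i - j|), (r_k)_i = rho(i), i,j = 1..k.
Equivalently, Durbin-Levinson gives phi_{kk} iteratively:
  phi_{11} = rho(1)
  phi_{kk} = [rho(k) - sum_{j=1..k-1} phi_{k-1,j} rho(k-j)]
            / [1 - sum_{j=1..k-1} phi_{k-1,j} rho(j)],
  phi_{k,j} = phi_{k-1,j} - phi_{kk} phi_{k-1,k-j},  j = 1..k-1.
Step k = 1:
  phi_11 = rho(1) = -0.5979.
Step k = 2:
  phi_22 = [rho(2) - phi_11 rho(1)] / [1 - phi_11 rho(1)] = [0.7603 - (-0.5979)(-0.5979)] / [1 - (-0.5979)(-0.5979)]
         = 0.40281559 / 0.64251559 = 0.6269.
Therefore phi_{22} = 0.6269.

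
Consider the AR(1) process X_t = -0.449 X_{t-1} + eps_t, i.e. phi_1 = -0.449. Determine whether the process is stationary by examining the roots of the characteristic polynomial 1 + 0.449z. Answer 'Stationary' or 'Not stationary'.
\text{Stationary}

The AR(p) characteristic polynomial is P(z) = 1 + 0.449z.
Stationarity requires all roots to lie outside the unit circle, i.e. |z| > 1 for every root.
This is linear in z: 1 + (0.449) z = 0  =>  z = -1/(0.449) = -2.227171,  |z| = 2.227171.
Moduli of all roots: 2.2272.
All moduli strictly greater than 1? Yes.
Verdict: Stationary.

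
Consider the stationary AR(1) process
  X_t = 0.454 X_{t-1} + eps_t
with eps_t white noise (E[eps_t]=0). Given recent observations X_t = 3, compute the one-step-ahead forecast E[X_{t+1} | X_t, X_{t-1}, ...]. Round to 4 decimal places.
E[X_{t+1} \mid \mathcal F_t] = 1.3620

For an AR(p) model X_t = c + sum_i phi_i X_{t-i} + eps_t, the
one-step-ahead conditional mean is
  E[X_{t+1} | X_t, ...] = c + sum_i phi_i X_{t+1-i}.
Substitute known values:
  E[X_{t+1} | ...] = (0.454) * (3)
                   = 1.3620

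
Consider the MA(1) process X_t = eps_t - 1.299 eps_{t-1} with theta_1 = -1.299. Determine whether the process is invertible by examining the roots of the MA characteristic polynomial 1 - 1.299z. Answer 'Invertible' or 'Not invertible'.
\text{Not invertible}

The MA(q) characteristic polynomial is P(z) = 1 - 1.299z.
Invertibility requires all roots to lie outside the unit circle, i.e. |z| > 1 for every root.
This is linear in z: 1 + (-1.299) z = 0  =>  z = -1/(-1.299) = 0.769823,  |z| = 0.769823.
Moduli of all roots: 0.7698.
All moduli strictly greater than 1? No.
Verdict: Not invertible.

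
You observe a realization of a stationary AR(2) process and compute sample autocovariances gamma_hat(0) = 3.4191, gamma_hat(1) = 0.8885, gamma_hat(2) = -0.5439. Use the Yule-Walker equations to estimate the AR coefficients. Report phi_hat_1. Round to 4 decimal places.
\hat\phi_{1} = 0.3230

The Yule-Walker equations for an AR(p) process read, in matrix form,
  Gamma_p phi = r_p,   with   (Gamma_p)_{ij} = gamma(|i - j|),
                       (r_p)_i = gamma(i),   i,j = 1..p.
Substitute the sample gammas (Toeplitz matrix and right-hand side of size 2):
  Gamma_p = [[3.4191, 0.8885], [0.8885, 3.4191]]
  r_p     = [0.8885, -0.5439]
Written out:
  3.4191 phi_1 + 0.8885 phi_2 = 0.8885
  0.8885 phi_1 + 3.4191 phi_2 = -0.5439
Solve by Cramer's rule:
  det = gamma(0)^2 - gamma(1)^2 = (3.4191)^2 - (0.8885)^2 = 11.69024481 - 0.78943225 = 10.90081256
  phi_hat_1 = [gamma(1) gamma(0) - gamma(1) gamma(2)] / det = [(0.8885)(3.4191) - (0.8885)(-0.5439)] / 10.90081256 = 3.5211255 / 10.90081256 = 0.323
  phi_hat_2 = [gamma(0) gamma(2) - gamma(1)^2] / det = [(3.4191)(-0.5439) - (0.8885)^2] / 10.90081256 = -2.64908074 / 10.90081256 = -0.243
So phi_hat = [0.3230, -0.2430].
Therefore phi_hat_1 = 0.3230.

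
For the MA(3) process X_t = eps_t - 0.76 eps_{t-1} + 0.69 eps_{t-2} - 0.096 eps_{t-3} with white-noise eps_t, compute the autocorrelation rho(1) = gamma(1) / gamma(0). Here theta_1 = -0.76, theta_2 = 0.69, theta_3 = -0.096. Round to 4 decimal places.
\rho(1) = -0.6547

For an MA(q) process with theta_0 = 1, the autocovariance is
  gamma(k) = sigma^2 * sum_{i=0..q-k} theta_i * theta_{i+k},
and rho(k) = gamma(k) / gamma(0). Sigma^2 cancels.
  numerator   = (1)*(-0.76) + (-0.76)*(0.69) + (0.69)*(-0.096) = -1.35064.
  denominator = (1)^2 + (-0.76)^2 + (0.69)^2 + (-0.096)^2 = 2.062916.
  rho(1) = -1.35064 / 2.062916 = -0.6547.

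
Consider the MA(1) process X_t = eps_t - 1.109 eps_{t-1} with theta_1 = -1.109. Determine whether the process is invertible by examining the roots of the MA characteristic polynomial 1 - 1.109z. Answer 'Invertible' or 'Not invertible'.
\text{Not invertible}

The MA(q) characteristic polynomial is P(z) = 1 - 1.109z.
Invertibility requires all roots to lie outside the unit circle, i.e. |z| > 1 for every root.
This is linear in z: 1 + (-1.109) z = 0  =>  z = -1/(-1.109) = 0.901713,  |z| = 0.901713.
Moduli of all roots: 0.9017.
All moduli strictly greater than 1? No.
Verdict: Not invertible.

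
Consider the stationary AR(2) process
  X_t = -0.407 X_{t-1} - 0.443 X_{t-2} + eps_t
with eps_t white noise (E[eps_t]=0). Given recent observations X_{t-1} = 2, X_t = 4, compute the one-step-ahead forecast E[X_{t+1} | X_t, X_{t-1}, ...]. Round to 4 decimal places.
E[X_{t+1} \mid \mathcal F_t] = -2.5140

For an AR(p) model X_t = c + sum_i phi_i X_{t-i} + eps_t, the
one-step-ahead conditional mean is
  E[X_{t+1} | X_t, ...] = c + sum_i phi_i X_{t+1-i}.
Substitute known values:
  E[X_{t+1} | ...] = (-0.407) * (4) + (-0.443) * (2)
                   = -2.5140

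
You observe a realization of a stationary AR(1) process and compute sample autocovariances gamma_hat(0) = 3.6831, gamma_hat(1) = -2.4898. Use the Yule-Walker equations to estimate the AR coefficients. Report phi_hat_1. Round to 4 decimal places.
\hat\phi_{1} = -0.6760

The Yule-Walker equations for an AR(p) process read, in matrix form,
  Gamma_p phi = r_p,   with   (Gamma_p)_{ij} = gamma(|i - j|),
                       (r_p)_i = gamma(i),   i,j = 1..p.
Substitute the sample gammas (Toeplitz matrix and right-hand side of size 1):
  Gamma_p = [[3.6831]]
  r_p     = [-2.4898]
With p = 1 this is the single equation gamma(0) phi_1 = gamma(1):
  phi_hat_1 = gamma(1) / gamma(0) = -2.4898 / 3.6831 = -0.6760.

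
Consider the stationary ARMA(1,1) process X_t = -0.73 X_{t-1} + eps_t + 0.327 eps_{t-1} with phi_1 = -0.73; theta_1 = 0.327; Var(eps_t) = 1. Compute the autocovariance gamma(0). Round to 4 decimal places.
\gamma(0) = 1.3477

Multiply the model equation by X_{t-k} and take expectations. With theta_0 = psi_0 = 1 and psi_j the MA(infinity) weights, this gives
  gamma(k) - sum_i phi_i gamma(k-i) = c_k,
  c_k = sigma^2 * sum_{j=k..q} theta_j psi_{j-k}   (c_k = 0 for k > q),
using gamma(-m) = gamma(m).
psi-weights needed (psi_j = theta_j + sum_i phi_i psi_{j-i}):
  psi_1 = theta_1 + phi_1 = 0.327 + (-0.73) = -0.403
Right-hand sides:
  c_0 = sigma^2 (1 + theta_1 psi_1) = 1 * (1 + (0.327)(-0.403)) = 1 * 0.868219 = 0.868219
  c_1 = sigma^2 theta_1 = 1 * (0.327) = 0.327
  c_2 = 0
Equations for k = 0 and k = 1 (AR order 1):
  gamma(0) = phi_1 gamma(1) + c_0
  gamma(1) = phi_1 gamma(0) + c_1
Substituting the second into the first: gamma(0) (1 - phi_1^2) = c_0 + phi_1 c_1, so
  gamma(0) = (c_0 + phi_1 c_1) / (1 - phi_1^2) = (0.868219 + (-0.73)(0.327)) / (1 - (-0.73)^2) = 0.629509 / 0.4671 = 1.347696.
Therefore gamma(0) = 1.3477 (to 4 decimal places).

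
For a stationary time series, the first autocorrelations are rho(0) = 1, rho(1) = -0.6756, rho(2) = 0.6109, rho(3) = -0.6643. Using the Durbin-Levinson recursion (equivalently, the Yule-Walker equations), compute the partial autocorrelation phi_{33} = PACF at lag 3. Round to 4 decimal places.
\phi_{33} = -0.3540

The PACF at lag k is phi_{kk}, the last component of the solution
to the Yule-Walker system G_k phi = r_k where
  (G_k)_{ij} = rho(|i - j|), (r_k)_i = rho(i), i,j = 1..k.
Equivalently, Durbin-Levinson gives phi_{kk} iteratively:
  phi_{11} = rho(1)
  phi_{kk} = [rho(k) - sum_{j=1..k-1} phi_{k-1,j} rho(k-j)]
            / [1 - sum_{j=1..k-1} phi_{k-1,j} rho(j)],
  phi_{k,j} = phi_{k-1,j} - phi_{kk} phi_{k-1,k-j},  j = 1..k-1.
Step k = 1:
  phi_11 = rho(1) = -0.6756.
Step k = 2:
  phi_22 = [rho(2) - phi_11 rho(1)] / [1 - phi_11 rho(1)] = [0.6109 - (-0.6756)(-0.6756)] / [1 - (-0.6756)(-0.6756)]
         = 0.15446464 / 0.54356464 = 0.28417.
  Update: phi_21 = phi_11 - phi_22 phi_11 = -0.6756 - (0.28417)(-0.6756) = -0.483615.
Step k = 3:
  phi_33 = [rho(3) - phi_21 rho(2) - phi_22 rho(1)] / [1 - phi_21 rho(1) - phi_22 rho(2)]
    numerator   = -0.6643 - (-0.483615)(0.6109) - (0.28417)(-0.6756) = -0.17687456
    denominator = 1 - (-0.483615)(-0.6756) - (0.28417)(0.6109) = 0.49967046
  phi_33 = -0.17687456 / 0.49967046 = -0.354.
Therefore phi_{33} = -0.3540.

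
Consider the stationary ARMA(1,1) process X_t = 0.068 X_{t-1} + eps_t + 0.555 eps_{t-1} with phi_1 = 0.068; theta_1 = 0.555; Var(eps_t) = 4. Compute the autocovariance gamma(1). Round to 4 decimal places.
\gamma(1) = 2.5981

Multiply the model equation by X_{t-k} and take expectations. With theta_0 = psi_0 = 1 and psi_j the MA(infinity) weights, this gives
  gamma(k) - sum_i phi_i gamma(k-i) = c_k,
  c_k = sigma^2 * sum_{j=k..q} theta_j psi_{j-k}   (c_k = 0 for k > q),
using gamma(-m) = gamma(m).
psi-weights needed (psi_j = theta_j + sum_i phi_i psi_{j-i}):
  psi_1 = theta_1 + phi_1 = 0.555 + (0.068) = 0.623
Right-hand sides:
  c_0 = sigma^2 (1 + theta_1 psi_1) = 4 * (1 + (0.555)(0.623)) = 4 * 1.345765 = 5.38306
  c_1 = sigma^2 theta_1 = 4 * (0.555) = 2.22
  c_2 = 0
Equations for k = 0 and k = 1 (AR order 1):
  gamma(0) = phi_1 gamma(1) + c_0
  gamma(1) = phi_1 gamma(0) + c_1
Substituting the second into the first: gamma(0) (1 - phi_1^2) = c_0 + phi_1 c_1, so
  gamma(0) = (c_0 + phi_1 c_1) / (1 - phi_1^2) = (5.38306 + (0.068)(2.22)) / (1 - (0.068)^2) = 5.53402 / 0.995376 = 5.559728.
  gamma(1) = phi_1 gamma(0) + c_1 = (0.068)(5.559728) + (2.22) = 2.598062.
Therefore gamma(1) = 2.5981 (to 4 decimal places).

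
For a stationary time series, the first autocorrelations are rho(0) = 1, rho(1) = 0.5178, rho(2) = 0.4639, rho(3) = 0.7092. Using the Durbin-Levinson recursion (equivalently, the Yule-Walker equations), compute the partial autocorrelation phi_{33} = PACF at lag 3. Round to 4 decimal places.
\phi_{33} = 0.5809

The PACF at lag k is phi_{kk}, the last component of the solution
to the Yule-Walker system G_k phi = r_k where
  (G_k)_{ij} = rho(|i - j|), (r_k)_i = rho(i), i,j = 1..k.
Equivalently, Durbin-Levinson gives phi_{kk} iteratively:
  phi_{11} = rho(1)
  phi_{kk} = [rho(k) - sum_{j=1..k-1} phi_{k-1,j} rho(k-j)]
            / [1 - sum_{j=1..k-1} phi_{k-1,j} rho(j)],
  phi_{k,j} = phi_{k-1,j} - phi_{kk} phi_{k-1,k-j},  j = 1..k-1.
Step k = 1:
  phi_11 = rho(1) = 0.5178.
Step k = 2:
  phi_22 = [rho(2) - phi_11 rho(1)] / [1 - phi_11 rho(1)] = [0.4639 - (0.5178)(0.5178)] / [1 - (0.5178)(0.5178)]
         = 0.19578316 / 0.73188316 = 0.267506.
  Update: phi_21 = phi_11 - phi_22 phi_11 = 0.5178 - (0.267506)(0.5178) = 0.379285.
Step k = 3:
  phi_33 = [rho(3) - phi_21 rho(2) - phi_22 rho(1)] / [1 - phi_21 rho(1) - phi_22 rho(2)]
    numerator   = 0.7092 - (0.379285)(0.4639) - (0.267506)(0.5178) = 0.39473489
    denominator = 1 - (0.379285)(0.5178) - (0.267506)(0.4639) = 0.67950998
  phi_33 = 0.39473489 / 0.67950998 = 0.5809.
Therefore phi_{33} = 0.5809.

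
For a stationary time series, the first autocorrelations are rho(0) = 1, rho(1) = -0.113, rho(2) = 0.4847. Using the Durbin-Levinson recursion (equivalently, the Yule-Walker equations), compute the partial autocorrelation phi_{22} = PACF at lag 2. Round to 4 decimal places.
\phi_{22} = 0.4780

The PACF at lag k is phi_{kk}, the last component of the solution
to the Yule-Walker system G_k phi = r_k where
  (G_k)_{ij} = rho(|i - j|), (r_k)_i = rho(i), i,j = 1..k.
Equivalently, Durbin-Levinson gives phi_{kk} iteratively:
  phi_{11} = rho(1)
  phi_{kk} = [rho(k) - sum_{j=1..k-1} phi_{k-1,j} rho(k-j)]
            / [1 - sum_{j=1..k-1} phi_{k-1,j} rho(j)],
  phi_{k,j} = phi_{k-1,j} - phi_{kk} phi_{k-1,k-j},  j = 1..k-1.
Step k = 1:
  phi_11 = rho(1) = -0.113.
Step k = 2:
  phi_22 = [rho(2) - phi_11 rho(1)] / [1 - phi_11 rho(1)] = [0.4847 - (-0.113)(-0.113)] / [1 - (-0.113)(-0.113)]
         = 0.471931 / 0.987231 = 0.478.
Therefore phi_{22} = 0.4780.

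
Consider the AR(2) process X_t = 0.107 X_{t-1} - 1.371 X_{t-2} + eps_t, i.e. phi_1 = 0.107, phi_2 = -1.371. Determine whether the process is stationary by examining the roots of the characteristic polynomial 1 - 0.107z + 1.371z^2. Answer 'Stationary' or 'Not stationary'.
\text{Not stationary}

The AR(p) characteristic polynomial is P(z) = 1 - 0.107z + 1.371z^2.
Stationarity requires all roots to lie outside the unit circle, i.e. |z| > 1 for every root.
Set 1 + (-0.107) z + (1.371) z^2 = 0, i.e. a z^2 + b z + c = 0 with a = 1.371, b = -0.107, c = 1.
Discriminant D = b^2 - 4ac = (-0.107)^2 - 4*(1.371)*1 = 0.011449 - (5.484) = -5.472551.
D < 0, so the roots are the complex-conjugate pair z = (-b +/- i sqrt(-D)) / (2a) = 0.039 +/- 0.8532i.
For a conjugate pair |z|^2 = z * conj(z) = (product of roots) = c/a = 1/(1.371) = 0.729395, so |z| = sqrt(0.729395) = 0.854 for both roots.
Moduli of all roots: 0.8540, 0.8540.
All moduli strictly greater than 1? No.
Verdict: Not stationary.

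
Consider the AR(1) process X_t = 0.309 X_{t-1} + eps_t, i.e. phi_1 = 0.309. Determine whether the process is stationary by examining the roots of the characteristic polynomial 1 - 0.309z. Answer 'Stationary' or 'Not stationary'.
\text{Stationary}

The AR(p) characteristic polynomial is P(z) = 1 - 0.309z.
Stationarity requires all roots to lie outside the unit circle, i.e. |z| > 1 for every root.
This is linear in z: 1 + (-0.309) z = 0  =>  z = -1/(-0.309) = 3.236246,  |z| = 3.236246.
Moduli of all roots: 3.2362.
All moduli strictly greater than 1? Yes.
Verdict: Stationary.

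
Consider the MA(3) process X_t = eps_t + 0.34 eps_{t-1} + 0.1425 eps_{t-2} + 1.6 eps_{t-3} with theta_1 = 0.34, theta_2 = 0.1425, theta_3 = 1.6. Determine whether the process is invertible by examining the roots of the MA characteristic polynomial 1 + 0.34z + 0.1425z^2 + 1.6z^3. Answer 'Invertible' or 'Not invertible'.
\text{Not invertible}

The MA(q) characteristic polynomial is P(z) = 1 + 0.34z + 0.1425z^2 + 1.6z^3.
Invertibility requires all roots to lie outside the unit circle, i.e. |z| > 1 for every root.
Degree 3: look for a simple real root z0 first, then factor out (1 - z/z0) and solve the remaining quadratic.
Testing z0 = -0.8: P(-0.8) = 1 + (0.34)(-0.8) + (0.1425)(-0.8)^2 + (1.6)(-0.8)^3
  = 1 + (-0.272) + (0.0912) + (-0.8192) = 0.  So z_0 = -0.8 is a root, |z_0| = 0.8.
Divide out the factor (1 + 1.25 z) = (1 - z/z0) (since 1/z0 = -1.25):
  P(z) = (1 + 1.25 z)(1 + (-0.91) z + (1.28) z^2)
  [check: z-coef -0.91 - (-1.25) = 0.34; z^2-coef 1.28 - (-1.25)(-0.91) = 0.1425; z^3-coef -(-1.25)(1.28) = 1.6.]
Remaining roots from the quadratic factor 1 + (-0.91) z + (1.28) z^2:
  Set 1 + (-0.91) z + (1.28) z^2 = 0, i.e. a z^2 + b z + c = 0 with a = 1.28, b = -0.91, c = 1.
  Discriminant D = b^2 - 4ac = (-0.91)^2 - 4*(1.28)*1 = 0.8281 - (5.12) = -4.2919.
  D < 0, so the roots are the complex-conjugate pair z = (-b +/- i sqrt(-D)) / (2a) = 0.3555 +/- 0.8093i.
  For a conjugate pair |z|^2 = z * conj(z) = (product of roots) = c/a = 1/(1.28) = 0.78125, so |z| = sqrt(0.78125) = 0.8839 for both roots.
Moduli of all roots: 0.8000, 0.8839, 0.8839.
All moduli strictly greater than 1? No.
Verdict: Not invertible.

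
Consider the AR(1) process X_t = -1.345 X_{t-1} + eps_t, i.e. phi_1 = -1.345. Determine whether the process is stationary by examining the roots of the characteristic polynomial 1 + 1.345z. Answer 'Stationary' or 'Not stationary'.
\text{Not stationary}

The AR(p) characteristic polynomial is P(z) = 1 + 1.345z.
Stationarity requires all roots to lie outside the unit circle, i.e. |z| > 1 for every root.
This is linear in z: 1 + (1.345) z = 0  =>  z = -1/(1.345) = -0.743494,  |z| = 0.743494.
Moduli of all roots: 0.7435.
All moduli strictly greater than 1? No.
Verdict: Not stationary.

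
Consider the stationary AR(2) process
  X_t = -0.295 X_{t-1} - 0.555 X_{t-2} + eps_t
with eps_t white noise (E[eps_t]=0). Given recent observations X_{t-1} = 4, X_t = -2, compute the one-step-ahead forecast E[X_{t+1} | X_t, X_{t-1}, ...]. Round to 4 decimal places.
E[X_{t+1} \mid \mathcal F_t] = -1.6300

For an AR(p) model X_t = c + sum_i phi_i X_{t-i} + eps_t, the
one-step-ahead conditional mean is
  E[X_{t+1} | X_t, ...] = c + sum_i phi_i X_{t+1-i}.
Substitute known values:
  E[X_{t+1} | ...] = (-0.295) * (-2) + (-0.555) * (4)
                   = -1.6300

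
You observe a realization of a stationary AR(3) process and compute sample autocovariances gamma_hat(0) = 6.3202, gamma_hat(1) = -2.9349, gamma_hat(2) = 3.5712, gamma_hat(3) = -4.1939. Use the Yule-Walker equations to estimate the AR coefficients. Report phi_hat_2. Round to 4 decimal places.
\hat\phi_{2} = 0.3180

The Yule-Walker equations for an AR(p) process read, in matrix form,
  Gamma_p phi = r_p,   with   (Gamma_p)_{ij} = gamma(|i - j|),
                       (r_p)_i = gamma(i),   i,j = 1..p.
Substitute the sample gammas (Toeplitz matrix and right-hand side of size 3):
  Gamma_p = [[6.3202, -2.9349, 3.5712], [-2.9349, 6.3202, -2.9349], [3.5712, -2.9349, 6.3202]]
  r_p     = [-2.9349, 3.5712, -4.1939]
Written out (R1..R3):
  (R1) 6.3202 phi_1 - 2.9349 phi_2 + 3.5712 phi_3 = -2.9349
  (R2) -2.9349 phi_1 + 6.3202 phi_2 - 2.9349 phi_3 = 3.5712
  (R3) 3.5712 phi_1 - 2.9349 phi_2 + 6.3202 phi_3 = -4.1939
Gaussian elimination:
  R2 <- R2 - (-2.9349/6.3202) R1 = R2 - (-0.464368) R1:  4.957326 phi_2 - 1.276548 phi_3 = 2.208326
  R3 <- R3 - (3.5712/6.3202) R1 = R3 - (0.565045) R1:  -1.276548 phi_2 + 4.30231 phi_3 = -2.535548
  R3 <- R3 - (-1.276548/4.957326) R2 = R3 - (-0.257507) R2:  3.973589 phi_3 = -1.966888
Back-substitution:
  phi_hat_3 = -1.966888 / 3.973589 = -0.49499
  phi_hat_2 = (2.208326 - (-1.276548)(-0.49499)) / 4.957326 = 0.318003
  phi_hat_1 = (-2.9349 - (-2.9349)(0.318003) - (3.5712)(-0.49499)) / 6.3202 = -0.037006
So phi_hat = [-0.0370, 0.3180, -0.4950].
Therefore phi_hat_2 = 0.3180.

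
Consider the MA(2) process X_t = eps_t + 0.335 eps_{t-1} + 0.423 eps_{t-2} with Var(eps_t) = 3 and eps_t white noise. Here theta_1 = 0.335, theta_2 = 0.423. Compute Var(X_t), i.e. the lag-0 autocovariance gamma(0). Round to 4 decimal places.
\gamma(0) = 3.8735

For an MA(q) process X_t = eps_t + sum_i theta_i eps_{t-i} with
Var(eps_t) = sigma^2, the variance is
  gamma(0) = sigma^2 * (1 + sum_i theta_i^2).
  sum_i theta_i^2 = (0.335)^2 + (0.423)^2 = 0.112225 + 0.178929 = 0.291154.
  gamma(0) = 3 * (1 + 0.291154) = 3 * 1.291154 = 3.873462, which rounds to 3.8735.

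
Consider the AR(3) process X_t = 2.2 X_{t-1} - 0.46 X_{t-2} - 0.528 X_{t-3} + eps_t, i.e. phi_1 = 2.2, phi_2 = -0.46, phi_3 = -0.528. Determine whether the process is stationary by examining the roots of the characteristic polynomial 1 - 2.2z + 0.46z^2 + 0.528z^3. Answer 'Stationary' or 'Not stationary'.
\text{Not stationary}

The AR(p) characteristic polynomial is P(z) = 1 - 2.2z + 0.46z^2 + 0.528z^3.
Stationarity requires all roots to lie outside the unit circle, i.e. |z| > 1 for every root.
Degree 3: look for a simple real root z0 first, then factor out (1 - z/z0) and solve the remaining quadratic.
Testing z0 = 1.25: P(1.25) = 1 + (-2.2)(1.25) + (0.46)(1.25)^2 + (0.528)(1.25)^3
  = 1 + (-2.75) + (0.71875) + (1.03125) = 0.  So z_0 = 1.25 is a root, |z_0| = 1.25.
Divide out the factor (1 - 0.8 z) = (1 - z/z0) (since 1/z0 = 0.8):
  P(z) = (1 - 0.8 z)(1 + (-1.4) z + (-0.66) z^2)
  [check: z-coef -1.4 - (0.8) = -2.2; z^2-coef -0.66 - (0.8)(-1.4) = 0.46; z^3-coef -(0.8)(-0.66) = 0.528.]
Remaining roots from the quadratic factor 1 + (-1.4) z + (-0.66) z^2:
  Set 1 + (-1.4) z + (-0.66) z^2 = 0, i.e. a z^2 + b z + c = 0 with a = -0.66, b = -1.4, c = 1.
  Discriminant D = b^2 - 4ac = (-1.4)^2 - 4*(-0.66)*1 = 1.96 - (-2.64) = 4.6.
  D >= 0, so the roots are real: z = (-b +/- sqrt(D)) / (2a) = (1.4 +/- 2.144761) / (-1.32).
    z_1 = (1.4 + 2.144761) / (-1.32) = -2.6854,   |z_1| = 2.6854.
    z_2 = (1.4 - 2.144761) / (-1.32) = 0.5642,   |z_2| = 0.5642.
Moduli of all roots: 1.2500, 2.6854, 0.5642.
All moduli strictly greater than 1? No.
Verdict: Not stationary.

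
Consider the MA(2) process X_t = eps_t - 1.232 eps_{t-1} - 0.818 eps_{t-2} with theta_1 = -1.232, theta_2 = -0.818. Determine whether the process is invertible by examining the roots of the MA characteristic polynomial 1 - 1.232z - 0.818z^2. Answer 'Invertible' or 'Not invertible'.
\text{Not invertible}

The MA(q) characteristic polynomial is P(z) = 1 - 1.232z - 0.818z^2.
Invertibility requires all roots to lie outside the unit circle, i.e. |z| > 1 for every root.
Set 1 + (-1.232) z + (-0.818) z^2 = 0, i.e. a z^2 + b z + c = 0 with a = -0.818, b = -1.232, c = 1.
Discriminant D = b^2 - 4ac = (-1.232)^2 - 4*(-0.818)*1 = 1.517824 - (-3.272) = 4.789824.
D >= 0, so the roots are real: z = (-b +/- sqrt(D)) / (2a) = (1.232 +/- 2.188567) / (-1.636).
  z_1 = (1.232 + 2.188567) / (-1.636) = -2.0908,   |z_1| = 2.0908.
  z_2 = (1.232 - 2.188567) / (-1.636) = 0.5847,   |z_2| = 0.5847.
Moduli of all roots: 2.0908, 0.5847.
All moduli strictly greater than 1? No.
Verdict: Not invertible.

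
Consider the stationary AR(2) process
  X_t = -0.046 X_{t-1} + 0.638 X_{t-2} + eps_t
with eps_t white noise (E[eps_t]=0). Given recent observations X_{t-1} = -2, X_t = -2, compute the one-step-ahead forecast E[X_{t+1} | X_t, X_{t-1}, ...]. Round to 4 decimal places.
E[X_{t+1} \mid \mathcal F_t] = -1.1840

For an AR(p) model X_t = c + sum_i phi_i X_{t-i} + eps_t, the
one-step-ahead conditional mean is
  E[X_{t+1} | X_t, ...] = c + sum_i phi_i X_{t+1-i}.
Substitute known values:
  E[X_{t+1} | ...] = (-0.046) * (-2) + (0.638) * (-2)
                   = -1.1840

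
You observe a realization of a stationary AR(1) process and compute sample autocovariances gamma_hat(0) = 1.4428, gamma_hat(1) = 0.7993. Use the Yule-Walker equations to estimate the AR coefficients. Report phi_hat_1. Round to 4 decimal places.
\hat\phi_{1} = 0.5540

The Yule-Walker equations for an AR(p) process read, in matrix form,
  Gamma_p phi = r_p,   with   (Gamma_p)_{ij} = gamma(|i - j|),
                       (r_p)_i = gamma(i),   i,j = 1..p.
Substitute the sample gammas (Toeplitz matrix and right-hand side of size 1):
  Gamma_p = [[1.4428]]
  r_p     = [0.7993]
With p = 1 this is the single equation gamma(0) phi_1 = gamma(1):
  phi_hat_1 = gamma(1) / gamma(0) = 0.7993 / 1.4428 = 0.5540.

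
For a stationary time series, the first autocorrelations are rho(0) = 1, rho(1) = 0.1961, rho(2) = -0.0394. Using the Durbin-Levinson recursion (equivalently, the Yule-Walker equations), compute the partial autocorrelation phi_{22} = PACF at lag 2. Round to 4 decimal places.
\phi_{22} = -0.0810

The PACF at lag k is phi_{kk}, the last component of the solution
to the Yule-Walker system G_k phi = r_k where
  (G_k)_{ij} = rho(|i - j|), (r_k)_i = rho(i), i,j = 1..k.
Equivalently, Durbin-Levinson gives phi_{kk} iteratively:
  phi_{11} = rho(1)
  phi_{kk} = [rho(k) - sum_{j=1..k-1} phi_{k-1,j} rho(k-j)]
            / [1 - sum_{j=1..k-1} phi_{k-1,j} rho(j)],
  phi_{k,j} = phi_{k-1,j} - phi_{kk} phi_{k-1,k-j},  j = 1..k-1.
Step k = 1:
  phi_11 = rho(1) = 0.1961.
Step k = 2:
  phi_22 = [rho(2) - phi_11 rho(1)] / [1 - phi_11 rho(1)] = [-0.0394 - (0.1961)(0.1961)] / [1 - (0.1961)(0.1961)]
         = -0.07785521 / 0.96154479 = -0.081.
Therefore phi_{22} = -0.0810.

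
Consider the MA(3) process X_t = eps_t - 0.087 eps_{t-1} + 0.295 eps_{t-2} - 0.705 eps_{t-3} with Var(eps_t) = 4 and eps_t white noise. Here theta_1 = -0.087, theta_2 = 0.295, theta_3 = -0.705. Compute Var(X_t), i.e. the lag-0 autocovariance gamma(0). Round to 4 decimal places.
\gamma(0) = 6.3665

For an MA(q) process X_t = eps_t + sum_i theta_i eps_{t-i} with
Var(eps_t) = sigma^2, the variance is
  gamma(0) = sigma^2 * (1 + sum_i theta_i^2).
  sum_i theta_i^2 = (-0.087)^2 + (0.295)^2 + (-0.705)^2 = 0.007569 + 0.087025 + 0.497025 = 0.591619.
  gamma(0) = 4 * (1 + 0.591619) = 4 * 1.591619 = 6.366476, which rounds to 6.3665.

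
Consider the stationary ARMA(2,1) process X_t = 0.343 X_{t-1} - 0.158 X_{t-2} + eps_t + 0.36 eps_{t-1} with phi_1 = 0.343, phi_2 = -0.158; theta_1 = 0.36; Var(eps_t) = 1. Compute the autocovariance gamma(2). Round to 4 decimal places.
\gamma(2) = 0.0215

Multiply the model equation by X_{t-k} and take expectations. With theta_0 = psi_0 = 1 and psi_j the MA(infinity) weights, this gives
  gamma(k) - sum_i phi_i gamma(k-i) = c_k,
  c_k = sigma^2 * sum_{j=k..q} theta_j psi_{j-k}   (c_k = 0 for k > q),
using gamma(-m) = gamma(m).
psi-weights needed (psi_j = theta_j + sum_i phi_i psi_{j-i}):
  psi_1 = theta_1 + phi_1 = 0.36 + (0.343) = 0.703
Right-hand sides:
  c_0 = sigma^2 (1 + theta_1 psi_1) = 1 * (1 + (0.36)(0.703)) = 1 * 1.25308 = 1.25308
  c_1 = sigma^2 theta_1 = 1 * (0.36) = 0.36
  c_2 = 0
Equations for k = 0, 1, 2 (AR order 2, c_2 = 0):
  (E0) gamma(0) = phi_1 gamma(1) + phi_2 gamma(2) + c_0
  (E1) gamma(1) = phi_1 gamma(0) + phi_2 gamma(1) + c_1
  (E2) gamma(2) = phi_1 gamma(1) + phi_2 gamma(0)
From (E1): gamma(1) = A gamma(0) + B with
  A = phi_1 / (1 - phi_2) = 0.343 / 1.158 = 0.2962,   B = c_1 / (1 - phi_2) = 0.36 / 1.158 = 0.310881.
Insert (E2) into (E0): gamma(0) (1 - phi_2^2) = phi_1 (1 + phi_2) gamma(1) + c_0.
  phi_1 (1 + phi_2) = (0.343)(0.842) = 0.288806,   1 - phi_2^2 = 0.975036.
Replace gamma(1) by A gamma(0) + B and collect gamma(0):
  gamma(0) [0.975036 - (0.288806)(0.2962)] = (0.288806)(0.310881) + 1.25308
  gamma(0) * 0.889492 = 1.342864
  gamma(0) = 1.342864 / 0.889492 = 1.509699.
  gamma(1) = A gamma(0) + B = (0.2962)(1.509699) + (0.310881) = 0.758054.
  gamma(2) = phi_1 gamma(1) + phi_2 gamma(0) = (0.343)(0.758054) + (-0.158)(1.509699) = 0.02148.
Therefore gamma(2) = 0.0215 (to 4 decimal places).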